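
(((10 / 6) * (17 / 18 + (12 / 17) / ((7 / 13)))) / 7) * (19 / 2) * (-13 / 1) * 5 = -29831425 / 89964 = -331.59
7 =7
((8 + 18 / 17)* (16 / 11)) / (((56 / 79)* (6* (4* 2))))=79 / 204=0.39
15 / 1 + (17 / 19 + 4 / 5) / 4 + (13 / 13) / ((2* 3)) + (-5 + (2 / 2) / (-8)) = 23861 / 2280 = 10.47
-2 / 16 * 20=-5 / 2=-2.50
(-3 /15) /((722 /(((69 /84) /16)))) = -23 /1617280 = -0.00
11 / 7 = 1.57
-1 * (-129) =129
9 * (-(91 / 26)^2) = -441 / 4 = -110.25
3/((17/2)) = 6/17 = 0.35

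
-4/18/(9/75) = -50/27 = -1.85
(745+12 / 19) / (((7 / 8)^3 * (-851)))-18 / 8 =-78927719 / 22183868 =-3.56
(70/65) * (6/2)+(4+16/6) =386/39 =9.90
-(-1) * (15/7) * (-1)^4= 15/7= 2.14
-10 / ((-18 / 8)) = 40 / 9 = 4.44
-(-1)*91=91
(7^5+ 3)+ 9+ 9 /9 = 16820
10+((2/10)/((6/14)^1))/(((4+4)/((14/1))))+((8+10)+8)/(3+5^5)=126977/11730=10.82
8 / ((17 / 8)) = 64 / 17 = 3.76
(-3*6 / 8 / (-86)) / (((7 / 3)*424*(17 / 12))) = 81 / 4339216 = 0.00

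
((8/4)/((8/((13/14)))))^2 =169/3136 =0.05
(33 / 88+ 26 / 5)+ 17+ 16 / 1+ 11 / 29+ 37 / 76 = 869283 / 22040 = 39.44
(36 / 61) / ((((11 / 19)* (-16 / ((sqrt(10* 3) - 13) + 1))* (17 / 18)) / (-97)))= -895698 / 11407 + 149283* sqrt(30) / 22814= -42.68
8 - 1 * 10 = -2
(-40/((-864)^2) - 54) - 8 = -5785349/93312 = -62.00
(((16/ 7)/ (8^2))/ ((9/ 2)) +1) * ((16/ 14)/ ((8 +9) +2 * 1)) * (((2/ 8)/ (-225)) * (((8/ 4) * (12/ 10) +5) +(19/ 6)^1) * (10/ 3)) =-40259/ 16967475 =-0.00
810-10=800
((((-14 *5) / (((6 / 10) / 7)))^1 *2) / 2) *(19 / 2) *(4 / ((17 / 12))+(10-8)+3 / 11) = -39538.46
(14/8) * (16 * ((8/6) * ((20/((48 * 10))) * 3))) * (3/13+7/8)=805/156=5.16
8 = 8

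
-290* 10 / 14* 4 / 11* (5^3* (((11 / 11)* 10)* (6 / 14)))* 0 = 0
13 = 13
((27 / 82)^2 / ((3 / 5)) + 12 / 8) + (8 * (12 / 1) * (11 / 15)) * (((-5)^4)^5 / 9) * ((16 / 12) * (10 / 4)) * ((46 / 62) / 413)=10383129882816406540981 / 2324359044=4467093803609.63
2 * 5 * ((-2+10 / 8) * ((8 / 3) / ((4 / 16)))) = -80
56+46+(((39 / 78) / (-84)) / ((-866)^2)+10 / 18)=38763725725 / 377977824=102.56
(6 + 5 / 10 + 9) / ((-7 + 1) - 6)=-31 / 24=-1.29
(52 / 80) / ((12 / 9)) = 39 / 80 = 0.49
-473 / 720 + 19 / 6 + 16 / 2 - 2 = 6127 / 720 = 8.51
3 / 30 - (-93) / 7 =937 / 70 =13.39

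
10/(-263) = -0.04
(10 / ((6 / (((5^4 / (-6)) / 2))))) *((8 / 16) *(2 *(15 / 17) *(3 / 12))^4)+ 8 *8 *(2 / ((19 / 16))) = 21560544649 / 203123072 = 106.15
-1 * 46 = -46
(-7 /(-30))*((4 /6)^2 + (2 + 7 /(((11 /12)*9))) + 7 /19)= 48209 /56430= 0.85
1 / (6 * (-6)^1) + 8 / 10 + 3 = 679 / 180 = 3.77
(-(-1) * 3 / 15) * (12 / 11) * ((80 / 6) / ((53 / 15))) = 480 / 583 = 0.82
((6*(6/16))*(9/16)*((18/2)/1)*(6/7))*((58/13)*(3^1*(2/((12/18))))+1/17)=19435869/49504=392.61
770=770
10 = 10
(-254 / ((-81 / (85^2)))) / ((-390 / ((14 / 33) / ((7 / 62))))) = -22755860 / 104247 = -218.29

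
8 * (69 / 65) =552 / 65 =8.49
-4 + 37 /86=-307 /86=-3.57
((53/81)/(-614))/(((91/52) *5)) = -106/870345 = -0.00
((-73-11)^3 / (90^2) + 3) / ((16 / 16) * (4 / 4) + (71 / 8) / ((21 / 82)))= -147364 / 74875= -1.97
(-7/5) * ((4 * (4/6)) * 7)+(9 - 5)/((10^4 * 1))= -195997/7500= -26.13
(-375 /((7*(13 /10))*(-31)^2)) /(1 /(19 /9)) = -23750 /262353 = -0.09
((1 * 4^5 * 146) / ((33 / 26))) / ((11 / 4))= 15548416 / 363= 42833.10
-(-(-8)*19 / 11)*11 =-152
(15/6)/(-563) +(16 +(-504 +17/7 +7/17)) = -485.16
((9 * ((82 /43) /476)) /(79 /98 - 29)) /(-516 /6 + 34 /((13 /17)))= 3731 /121185180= 0.00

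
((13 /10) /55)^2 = 169 /302500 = 0.00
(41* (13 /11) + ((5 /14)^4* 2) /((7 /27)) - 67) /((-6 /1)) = 9081133 /2958032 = 3.07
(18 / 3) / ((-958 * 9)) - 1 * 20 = -28741 / 1437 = -20.00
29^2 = 841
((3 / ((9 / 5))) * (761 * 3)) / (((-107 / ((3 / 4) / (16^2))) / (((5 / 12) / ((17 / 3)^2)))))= -171225 / 126660608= -0.00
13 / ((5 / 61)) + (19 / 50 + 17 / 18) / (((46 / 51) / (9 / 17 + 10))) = 300256 / 1725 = 174.06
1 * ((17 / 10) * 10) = 17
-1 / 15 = -0.07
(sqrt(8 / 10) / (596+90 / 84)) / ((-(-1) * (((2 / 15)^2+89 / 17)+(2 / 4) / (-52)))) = 171360 * sqrt(5) / 1341199621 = 0.00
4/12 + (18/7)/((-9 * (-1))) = 13/21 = 0.62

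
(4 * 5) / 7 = 20 / 7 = 2.86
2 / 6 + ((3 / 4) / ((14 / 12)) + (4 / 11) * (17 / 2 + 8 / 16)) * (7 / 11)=2051 / 726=2.83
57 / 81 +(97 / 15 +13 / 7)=8531 / 945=9.03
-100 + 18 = -82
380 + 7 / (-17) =6453 / 17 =379.59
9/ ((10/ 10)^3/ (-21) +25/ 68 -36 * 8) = -12852/ 410807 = -0.03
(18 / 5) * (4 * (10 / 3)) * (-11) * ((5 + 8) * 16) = -109824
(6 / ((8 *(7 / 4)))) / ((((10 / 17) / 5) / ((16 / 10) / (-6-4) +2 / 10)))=51 / 350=0.15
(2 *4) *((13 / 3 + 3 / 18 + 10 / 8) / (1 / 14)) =644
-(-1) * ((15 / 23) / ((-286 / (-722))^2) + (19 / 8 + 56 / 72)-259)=-8523146987 / 33863544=-251.69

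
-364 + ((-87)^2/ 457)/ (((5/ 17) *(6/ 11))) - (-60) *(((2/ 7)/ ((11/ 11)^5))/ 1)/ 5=-8232073/ 31990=-257.33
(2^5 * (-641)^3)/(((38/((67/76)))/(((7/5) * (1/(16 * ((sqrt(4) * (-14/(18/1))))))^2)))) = -441894.60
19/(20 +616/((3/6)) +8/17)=0.02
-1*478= -478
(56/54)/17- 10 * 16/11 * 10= -734092/5049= -145.39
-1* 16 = -16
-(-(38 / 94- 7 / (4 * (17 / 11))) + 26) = -85423 / 3196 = -26.73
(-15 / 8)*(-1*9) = 135 / 8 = 16.88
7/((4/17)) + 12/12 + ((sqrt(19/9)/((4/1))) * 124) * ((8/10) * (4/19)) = 496 * sqrt(19)/285 + 123/4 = 38.34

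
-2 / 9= -0.22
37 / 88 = 0.42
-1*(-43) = 43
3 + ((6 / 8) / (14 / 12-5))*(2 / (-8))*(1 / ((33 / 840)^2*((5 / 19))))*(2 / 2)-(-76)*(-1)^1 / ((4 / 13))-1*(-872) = 2082884 / 2783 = 748.43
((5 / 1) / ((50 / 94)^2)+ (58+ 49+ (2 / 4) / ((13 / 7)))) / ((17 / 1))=406059 / 55250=7.35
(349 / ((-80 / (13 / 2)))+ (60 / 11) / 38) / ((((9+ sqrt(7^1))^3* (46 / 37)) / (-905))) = 78379470207 / 1684680448- 21345171625* sqrt(7) / 1684680448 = 13.00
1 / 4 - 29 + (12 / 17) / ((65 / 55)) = -24887 / 884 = -28.15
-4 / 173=-0.02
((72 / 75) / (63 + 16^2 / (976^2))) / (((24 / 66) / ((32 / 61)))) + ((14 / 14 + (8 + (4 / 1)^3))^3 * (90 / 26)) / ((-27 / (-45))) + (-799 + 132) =21367457709652 / 9523475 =2243661.87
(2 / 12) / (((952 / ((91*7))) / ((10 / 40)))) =91 / 3264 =0.03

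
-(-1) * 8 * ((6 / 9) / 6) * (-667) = -5336 / 9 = -592.89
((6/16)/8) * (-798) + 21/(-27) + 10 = -8117/288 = -28.18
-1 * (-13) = 13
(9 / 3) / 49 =3 / 49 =0.06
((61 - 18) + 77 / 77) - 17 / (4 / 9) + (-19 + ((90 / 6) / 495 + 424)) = 410.78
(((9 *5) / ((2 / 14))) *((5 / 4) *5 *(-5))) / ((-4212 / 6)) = 4375 / 312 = 14.02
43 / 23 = 1.87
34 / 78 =17 / 39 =0.44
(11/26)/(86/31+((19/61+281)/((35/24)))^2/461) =28662301129/5656240867628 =0.01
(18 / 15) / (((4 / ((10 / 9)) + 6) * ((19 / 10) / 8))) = 10 / 19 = 0.53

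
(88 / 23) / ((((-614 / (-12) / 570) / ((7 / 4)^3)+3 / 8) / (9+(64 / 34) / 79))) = 2502071288640 / 28389801899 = 88.13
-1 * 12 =-12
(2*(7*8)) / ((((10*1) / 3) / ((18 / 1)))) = 3024 / 5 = 604.80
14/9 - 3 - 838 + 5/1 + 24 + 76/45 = -36394/45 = -808.76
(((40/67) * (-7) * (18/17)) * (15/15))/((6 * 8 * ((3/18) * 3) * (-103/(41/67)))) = 0.00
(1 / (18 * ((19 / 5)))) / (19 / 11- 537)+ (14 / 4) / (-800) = -221623 / 50342400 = -0.00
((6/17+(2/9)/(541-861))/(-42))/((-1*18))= 8623/18506880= 0.00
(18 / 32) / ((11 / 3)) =27 / 176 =0.15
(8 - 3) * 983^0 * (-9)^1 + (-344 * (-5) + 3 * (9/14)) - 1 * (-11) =23631/14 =1687.93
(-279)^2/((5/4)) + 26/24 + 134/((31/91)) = 116561063/1860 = 62667.24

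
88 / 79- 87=-6785 / 79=-85.89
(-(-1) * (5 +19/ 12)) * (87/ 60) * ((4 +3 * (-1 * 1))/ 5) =2291/ 1200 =1.91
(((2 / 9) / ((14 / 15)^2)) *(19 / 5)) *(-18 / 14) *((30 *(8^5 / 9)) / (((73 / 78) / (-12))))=43705958400 / 25039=1745515.33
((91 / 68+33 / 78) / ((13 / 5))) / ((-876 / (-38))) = 49305 / 1677832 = 0.03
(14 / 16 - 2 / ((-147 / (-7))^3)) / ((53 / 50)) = 1620275 / 1963332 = 0.83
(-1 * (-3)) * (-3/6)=-3/2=-1.50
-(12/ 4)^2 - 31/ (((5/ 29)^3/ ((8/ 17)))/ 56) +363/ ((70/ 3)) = -4741806973/ 29750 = -159388.47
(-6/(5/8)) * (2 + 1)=-144/5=-28.80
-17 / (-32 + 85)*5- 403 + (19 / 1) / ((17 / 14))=-350450 / 901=-388.96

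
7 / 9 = 0.78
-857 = -857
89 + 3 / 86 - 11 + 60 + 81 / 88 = 525807 / 3784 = 138.96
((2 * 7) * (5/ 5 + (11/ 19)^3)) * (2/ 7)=32760/ 6859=4.78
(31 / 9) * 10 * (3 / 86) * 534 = 27590 / 43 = 641.63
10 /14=5 /7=0.71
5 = 5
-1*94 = -94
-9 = -9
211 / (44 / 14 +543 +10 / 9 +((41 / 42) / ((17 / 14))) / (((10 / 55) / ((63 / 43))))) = 19434366 / 51002047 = 0.38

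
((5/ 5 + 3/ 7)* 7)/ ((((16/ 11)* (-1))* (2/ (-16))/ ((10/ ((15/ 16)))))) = 1760/ 3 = 586.67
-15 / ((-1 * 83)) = 15 / 83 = 0.18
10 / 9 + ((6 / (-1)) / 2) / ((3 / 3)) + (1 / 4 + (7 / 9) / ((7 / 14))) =-1 / 12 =-0.08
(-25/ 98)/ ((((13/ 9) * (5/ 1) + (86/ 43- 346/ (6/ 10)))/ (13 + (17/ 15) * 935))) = 120675/ 250243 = 0.48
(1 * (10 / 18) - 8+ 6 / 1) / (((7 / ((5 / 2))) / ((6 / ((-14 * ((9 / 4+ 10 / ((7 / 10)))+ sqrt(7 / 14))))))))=60190 / 4493517 - 260 * sqrt(2) / 641931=0.01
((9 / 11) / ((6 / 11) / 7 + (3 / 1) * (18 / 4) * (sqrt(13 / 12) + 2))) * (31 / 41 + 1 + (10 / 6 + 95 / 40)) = 55509650 / 231540161 - 9224985 * sqrt(39) / 463080322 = 0.12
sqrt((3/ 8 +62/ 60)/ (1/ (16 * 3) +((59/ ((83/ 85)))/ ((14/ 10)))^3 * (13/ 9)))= 7553 * sqrt(57158868767251084890)/ 16396692130594115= 0.00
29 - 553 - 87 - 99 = -710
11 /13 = 0.85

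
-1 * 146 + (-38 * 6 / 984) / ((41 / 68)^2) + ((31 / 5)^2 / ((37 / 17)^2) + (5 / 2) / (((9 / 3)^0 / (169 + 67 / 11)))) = 299.20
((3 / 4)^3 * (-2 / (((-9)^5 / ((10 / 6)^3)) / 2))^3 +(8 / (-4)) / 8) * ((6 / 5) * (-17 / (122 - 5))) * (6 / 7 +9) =58687002398071968811 / 136586118120269200110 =0.43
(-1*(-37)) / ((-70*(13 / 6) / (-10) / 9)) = 1998 / 91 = 21.96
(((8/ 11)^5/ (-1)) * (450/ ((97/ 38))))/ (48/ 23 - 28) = 3221913600/ 2327670103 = 1.38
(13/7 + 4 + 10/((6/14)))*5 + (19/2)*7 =212.45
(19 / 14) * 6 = 57 / 7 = 8.14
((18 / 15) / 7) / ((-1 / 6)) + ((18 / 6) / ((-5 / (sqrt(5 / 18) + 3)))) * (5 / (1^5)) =-351 / 35-sqrt(10) / 2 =-11.61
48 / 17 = 2.82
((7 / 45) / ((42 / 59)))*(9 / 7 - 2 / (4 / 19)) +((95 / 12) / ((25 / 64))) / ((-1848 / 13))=-11509 / 5940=-1.94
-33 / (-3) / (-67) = -11 / 67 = -0.16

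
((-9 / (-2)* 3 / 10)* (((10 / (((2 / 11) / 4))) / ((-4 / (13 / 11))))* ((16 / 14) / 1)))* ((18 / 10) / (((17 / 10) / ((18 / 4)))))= -56862 / 119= -477.83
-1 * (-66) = 66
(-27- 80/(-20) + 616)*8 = 4744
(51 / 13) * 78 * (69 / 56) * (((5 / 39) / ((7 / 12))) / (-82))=-52785 / 52234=-1.01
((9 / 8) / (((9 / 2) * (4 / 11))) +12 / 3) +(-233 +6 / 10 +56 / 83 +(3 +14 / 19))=-28171649 / 126160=-223.30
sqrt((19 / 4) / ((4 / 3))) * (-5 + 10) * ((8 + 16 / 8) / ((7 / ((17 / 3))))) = 425 * sqrt(57) / 42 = 76.40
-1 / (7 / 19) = -19 / 7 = -2.71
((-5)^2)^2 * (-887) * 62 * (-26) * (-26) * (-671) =15590661515000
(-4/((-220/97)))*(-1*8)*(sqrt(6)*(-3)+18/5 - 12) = 222.20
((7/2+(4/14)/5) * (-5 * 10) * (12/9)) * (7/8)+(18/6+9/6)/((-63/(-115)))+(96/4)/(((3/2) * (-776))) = -135329/679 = -199.31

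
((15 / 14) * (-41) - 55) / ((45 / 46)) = -6371 / 63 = -101.13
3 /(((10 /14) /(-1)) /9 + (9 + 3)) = 189 /751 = 0.25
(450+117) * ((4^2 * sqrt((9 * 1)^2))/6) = 13608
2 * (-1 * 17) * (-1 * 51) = 1734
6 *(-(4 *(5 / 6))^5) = -200000 / 81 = -2469.14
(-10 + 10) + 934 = 934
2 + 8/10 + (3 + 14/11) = 389/55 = 7.07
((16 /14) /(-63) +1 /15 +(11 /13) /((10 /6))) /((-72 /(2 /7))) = -3986 /1805895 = -0.00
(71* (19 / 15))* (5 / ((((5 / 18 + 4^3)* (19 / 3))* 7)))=1278 / 8099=0.16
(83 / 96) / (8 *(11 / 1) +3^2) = 83 / 9312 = 0.01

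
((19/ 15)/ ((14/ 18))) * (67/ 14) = 3819/ 490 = 7.79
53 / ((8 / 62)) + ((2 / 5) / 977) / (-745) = 5979410967 / 14557300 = 410.75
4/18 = 2/9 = 0.22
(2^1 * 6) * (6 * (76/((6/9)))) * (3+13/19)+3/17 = 514083/17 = 30240.18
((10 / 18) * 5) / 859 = 25 / 7731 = 0.00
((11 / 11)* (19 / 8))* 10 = 95 / 4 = 23.75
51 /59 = 0.86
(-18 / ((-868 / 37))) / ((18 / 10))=185 / 434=0.43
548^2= 300304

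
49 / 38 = 1.29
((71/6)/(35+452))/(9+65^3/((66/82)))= 781/10967164028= 0.00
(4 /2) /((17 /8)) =16 /17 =0.94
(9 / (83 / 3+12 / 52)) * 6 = 1053 / 544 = 1.94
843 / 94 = 8.97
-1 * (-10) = 10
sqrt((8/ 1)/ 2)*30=60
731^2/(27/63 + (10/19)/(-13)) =923910169/671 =1376915.30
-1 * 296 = -296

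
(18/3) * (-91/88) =-6.20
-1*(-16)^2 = -256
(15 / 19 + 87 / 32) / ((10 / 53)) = 113049 / 6080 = 18.59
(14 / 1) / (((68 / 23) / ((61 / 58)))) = 9821 / 1972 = 4.98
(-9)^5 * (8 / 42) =-78732 / 7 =-11247.43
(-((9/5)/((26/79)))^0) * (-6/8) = 3/4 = 0.75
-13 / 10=-1.30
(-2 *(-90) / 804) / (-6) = -5 / 134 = -0.04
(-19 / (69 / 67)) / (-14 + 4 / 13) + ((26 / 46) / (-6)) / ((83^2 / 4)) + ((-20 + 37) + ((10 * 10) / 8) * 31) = 17169514387 / 42305349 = 405.85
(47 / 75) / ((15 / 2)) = 0.08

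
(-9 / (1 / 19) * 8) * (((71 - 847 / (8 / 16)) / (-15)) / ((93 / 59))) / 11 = -14555064 / 1705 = -8536.69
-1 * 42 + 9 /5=-201 /5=-40.20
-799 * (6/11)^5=-6213024/161051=-38.58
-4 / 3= -1.33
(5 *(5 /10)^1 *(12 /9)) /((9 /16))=160 /27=5.93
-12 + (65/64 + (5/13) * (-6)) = -11059/832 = -13.29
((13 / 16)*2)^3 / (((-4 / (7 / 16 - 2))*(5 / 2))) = 10985 / 16384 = 0.67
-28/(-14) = 2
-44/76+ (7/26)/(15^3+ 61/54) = -26066882/45030817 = -0.58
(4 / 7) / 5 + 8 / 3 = 292 / 105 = 2.78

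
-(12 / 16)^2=-9 / 16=-0.56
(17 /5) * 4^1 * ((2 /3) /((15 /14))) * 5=1904 /45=42.31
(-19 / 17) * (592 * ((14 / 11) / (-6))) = 78736 / 561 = 140.35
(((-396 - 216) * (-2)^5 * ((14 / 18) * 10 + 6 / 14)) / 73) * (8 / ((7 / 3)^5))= 2186984448 / 8588377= 254.64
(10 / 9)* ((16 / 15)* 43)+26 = 2078 / 27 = 76.96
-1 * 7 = -7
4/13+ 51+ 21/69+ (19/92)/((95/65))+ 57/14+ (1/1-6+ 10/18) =3871405/75348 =51.38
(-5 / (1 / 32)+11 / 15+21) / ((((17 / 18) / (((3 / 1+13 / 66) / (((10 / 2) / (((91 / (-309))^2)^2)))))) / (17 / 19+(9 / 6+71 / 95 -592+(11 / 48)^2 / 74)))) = 8418324024727091452159 / 20303663899568544000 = 414.62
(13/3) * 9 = 39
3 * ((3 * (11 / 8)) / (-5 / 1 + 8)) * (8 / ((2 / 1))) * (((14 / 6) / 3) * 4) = 154 / 3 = 51.33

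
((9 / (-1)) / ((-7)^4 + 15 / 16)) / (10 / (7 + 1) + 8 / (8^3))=-1024 / 345879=-0.00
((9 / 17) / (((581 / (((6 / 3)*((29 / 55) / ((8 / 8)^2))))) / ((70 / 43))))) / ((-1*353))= -1044 / 235593259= -0.00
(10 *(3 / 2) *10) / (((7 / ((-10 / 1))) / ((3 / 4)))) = -160.71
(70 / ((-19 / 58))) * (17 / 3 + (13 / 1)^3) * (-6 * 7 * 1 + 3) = 348770240 / 19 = 18356328.42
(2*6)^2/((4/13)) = 468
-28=-28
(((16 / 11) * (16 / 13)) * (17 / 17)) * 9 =2304 / 143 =16.11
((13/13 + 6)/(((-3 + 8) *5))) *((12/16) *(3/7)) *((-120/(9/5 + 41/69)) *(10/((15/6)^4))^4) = -1953497088/100830078125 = -0.02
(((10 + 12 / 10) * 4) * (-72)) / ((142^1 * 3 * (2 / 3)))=-4032 / 355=-11.36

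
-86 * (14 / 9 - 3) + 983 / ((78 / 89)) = 291529 / 234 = 1245.85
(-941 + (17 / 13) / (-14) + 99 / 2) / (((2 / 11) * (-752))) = 892485 / 136864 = 6.52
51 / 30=17 / 10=1.70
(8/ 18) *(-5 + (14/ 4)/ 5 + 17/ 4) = -1/ 45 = -0.02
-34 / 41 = -0.83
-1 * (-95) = 95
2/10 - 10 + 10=0.20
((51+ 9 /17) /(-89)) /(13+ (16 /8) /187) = -3212 /72179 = -0.04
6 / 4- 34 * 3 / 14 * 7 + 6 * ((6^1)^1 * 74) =5229 / 2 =2614.50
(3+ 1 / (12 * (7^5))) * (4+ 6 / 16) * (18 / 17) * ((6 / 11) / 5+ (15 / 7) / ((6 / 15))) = 7640004231 / 100573088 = 75.96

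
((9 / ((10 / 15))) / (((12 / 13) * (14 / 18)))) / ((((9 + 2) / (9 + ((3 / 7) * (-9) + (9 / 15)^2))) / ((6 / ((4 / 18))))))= 27379053 / 107800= 253.98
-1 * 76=-76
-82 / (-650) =41 / 325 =0.13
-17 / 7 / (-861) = 17 / 6027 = 0.00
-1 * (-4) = 4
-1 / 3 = -0.33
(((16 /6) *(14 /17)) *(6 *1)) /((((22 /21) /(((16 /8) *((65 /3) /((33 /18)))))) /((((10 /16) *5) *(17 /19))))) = 1911000 /2299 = 831.23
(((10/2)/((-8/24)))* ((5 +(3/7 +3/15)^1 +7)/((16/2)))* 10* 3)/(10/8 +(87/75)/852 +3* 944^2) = -52957125/199302659689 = -0.00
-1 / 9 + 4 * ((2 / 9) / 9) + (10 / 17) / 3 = 253 / 1377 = 0.18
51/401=0.13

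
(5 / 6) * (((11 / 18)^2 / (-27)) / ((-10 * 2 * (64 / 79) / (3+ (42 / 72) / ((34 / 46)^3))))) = 2504811683 / 792187527168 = 0.00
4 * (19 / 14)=5.43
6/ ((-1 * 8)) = -3/ 4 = -0.75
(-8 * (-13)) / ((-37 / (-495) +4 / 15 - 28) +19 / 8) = -411840 / 100123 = -4.11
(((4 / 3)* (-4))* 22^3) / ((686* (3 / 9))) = -85184 / 343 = -248.35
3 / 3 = 1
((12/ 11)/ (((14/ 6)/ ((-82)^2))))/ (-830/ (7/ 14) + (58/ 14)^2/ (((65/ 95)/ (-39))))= -1694448/ 1422047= -1.19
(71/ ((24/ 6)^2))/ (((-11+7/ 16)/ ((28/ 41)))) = -1988/ 6929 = -0.29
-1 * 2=-2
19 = 19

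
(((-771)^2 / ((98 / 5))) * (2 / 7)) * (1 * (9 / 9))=8665.32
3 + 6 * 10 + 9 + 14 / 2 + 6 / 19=1507 / 19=79.32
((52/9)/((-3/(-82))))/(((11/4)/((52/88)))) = 110864/3267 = 33.93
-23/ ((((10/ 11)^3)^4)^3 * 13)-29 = -1087991652256025470620487117548411427303/ 13000000000000000000000000000000000000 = -83.69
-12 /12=-1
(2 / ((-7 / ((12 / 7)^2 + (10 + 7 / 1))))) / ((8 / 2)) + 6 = 3139 / 686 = 4.58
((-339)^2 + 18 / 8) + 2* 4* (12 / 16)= 459717 / 4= 114929.25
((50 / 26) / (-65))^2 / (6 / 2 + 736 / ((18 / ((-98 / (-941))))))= 211725 / 1755673231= 0.00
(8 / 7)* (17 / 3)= 136 / 21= 6.48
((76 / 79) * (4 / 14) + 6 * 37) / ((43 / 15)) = 1843770 / 23779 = 77.54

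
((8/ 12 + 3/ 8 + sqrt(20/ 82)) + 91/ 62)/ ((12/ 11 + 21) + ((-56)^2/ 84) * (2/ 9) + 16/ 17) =5049 * sqrt(410)/ 6485257 + 3142161/ 39227896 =0.10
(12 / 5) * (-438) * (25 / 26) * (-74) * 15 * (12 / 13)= 175024800 / 169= 1035649.70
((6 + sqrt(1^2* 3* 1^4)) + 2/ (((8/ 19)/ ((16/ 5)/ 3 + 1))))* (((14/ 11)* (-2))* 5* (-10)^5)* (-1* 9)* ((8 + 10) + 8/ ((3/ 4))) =-57129800000/ 11 - 3612000000* sqrt(3)/ 11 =-5762360683.36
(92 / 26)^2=2116 / 169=12.52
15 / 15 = 1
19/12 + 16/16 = 31/12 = 2.58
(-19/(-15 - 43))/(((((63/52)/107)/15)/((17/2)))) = 2246465/609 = 3688.78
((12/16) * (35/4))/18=35/96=0.36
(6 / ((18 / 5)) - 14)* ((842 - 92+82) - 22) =-9990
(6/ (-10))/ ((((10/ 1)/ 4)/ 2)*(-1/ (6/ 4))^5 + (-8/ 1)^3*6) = 729/ 3732680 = 0.00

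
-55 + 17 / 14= -753 / 14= -53.79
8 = 8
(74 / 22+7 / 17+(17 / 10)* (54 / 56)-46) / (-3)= 13.53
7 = 7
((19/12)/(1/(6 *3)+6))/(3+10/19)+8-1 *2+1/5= 458201/73030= 6.27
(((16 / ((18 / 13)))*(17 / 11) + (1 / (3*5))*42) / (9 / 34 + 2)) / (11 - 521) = -10226 / 571725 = -0.02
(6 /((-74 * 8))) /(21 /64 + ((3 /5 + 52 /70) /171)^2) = -0.03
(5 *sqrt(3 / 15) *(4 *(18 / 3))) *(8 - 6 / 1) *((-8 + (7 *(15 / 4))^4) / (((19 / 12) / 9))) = 9845434737 *sqrt(5) / 76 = 289671859.74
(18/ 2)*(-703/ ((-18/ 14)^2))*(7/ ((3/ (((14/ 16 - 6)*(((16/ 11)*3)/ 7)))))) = 2824654/ 99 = 28531.86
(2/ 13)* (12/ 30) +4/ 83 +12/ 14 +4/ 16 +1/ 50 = 1.24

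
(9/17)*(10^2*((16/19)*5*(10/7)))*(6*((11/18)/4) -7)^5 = -2653016.83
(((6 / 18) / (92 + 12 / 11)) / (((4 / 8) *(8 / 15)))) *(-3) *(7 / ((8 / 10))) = -5775 / 16384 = -0.35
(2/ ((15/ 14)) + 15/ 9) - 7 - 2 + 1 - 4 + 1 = -112/ 15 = -7.47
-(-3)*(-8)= -24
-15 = -15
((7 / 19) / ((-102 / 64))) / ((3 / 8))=-1792 / 2907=-0.62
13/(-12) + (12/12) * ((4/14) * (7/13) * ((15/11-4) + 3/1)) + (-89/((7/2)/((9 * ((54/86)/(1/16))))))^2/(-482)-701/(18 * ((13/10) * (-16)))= -4930915860269857/449623045872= -10966.78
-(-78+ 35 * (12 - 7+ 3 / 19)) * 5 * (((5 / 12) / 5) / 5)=-487 / 57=-8.54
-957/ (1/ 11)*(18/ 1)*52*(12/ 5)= -118239264/ 5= -23647852.80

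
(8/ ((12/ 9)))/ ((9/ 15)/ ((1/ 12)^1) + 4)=15/ 28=0.54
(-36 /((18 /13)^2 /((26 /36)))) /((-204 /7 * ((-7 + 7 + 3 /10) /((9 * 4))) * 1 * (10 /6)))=15379 /459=33.51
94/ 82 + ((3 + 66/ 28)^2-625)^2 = 560052196177/ 1575056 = 355576.05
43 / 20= 2.15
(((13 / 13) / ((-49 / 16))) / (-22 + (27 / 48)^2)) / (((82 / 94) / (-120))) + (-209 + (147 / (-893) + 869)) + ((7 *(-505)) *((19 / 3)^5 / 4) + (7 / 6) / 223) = -19437176813398082683195 / 2158607844328572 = -9004496.52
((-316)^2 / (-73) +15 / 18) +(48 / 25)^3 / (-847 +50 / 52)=-1367.07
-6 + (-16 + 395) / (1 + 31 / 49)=18091 / 80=226.14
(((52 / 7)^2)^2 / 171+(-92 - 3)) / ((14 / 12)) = -63385258 / 957999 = -66.16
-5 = -5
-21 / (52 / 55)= -1155 / 52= -22.21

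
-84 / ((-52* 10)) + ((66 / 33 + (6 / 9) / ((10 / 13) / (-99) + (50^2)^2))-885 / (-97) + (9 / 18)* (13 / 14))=1668485313697869 / 142004362323460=11.75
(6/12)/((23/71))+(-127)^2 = 742005/46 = 16130.54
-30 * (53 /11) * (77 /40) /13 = -1113 /52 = -21.40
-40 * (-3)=120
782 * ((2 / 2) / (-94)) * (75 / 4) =-29325 / 188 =-155.98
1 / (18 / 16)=0.89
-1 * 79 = -79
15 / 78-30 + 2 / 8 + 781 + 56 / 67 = 2620937 / 3484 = 752.28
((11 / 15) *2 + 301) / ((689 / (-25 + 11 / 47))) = -135412 / 12455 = -10.87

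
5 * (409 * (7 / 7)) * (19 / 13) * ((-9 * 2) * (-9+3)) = 4196340 / 13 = 322795.38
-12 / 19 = -0.63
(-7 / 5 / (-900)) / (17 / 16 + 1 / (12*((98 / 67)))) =1372 / 987375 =0.00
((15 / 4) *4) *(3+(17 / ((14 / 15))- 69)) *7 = -5017.50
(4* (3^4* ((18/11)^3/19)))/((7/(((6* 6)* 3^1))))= 204073344/177023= 1152.81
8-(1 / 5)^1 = 39 / 5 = 7.80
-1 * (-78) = 78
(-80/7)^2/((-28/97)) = -155200/343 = -452.48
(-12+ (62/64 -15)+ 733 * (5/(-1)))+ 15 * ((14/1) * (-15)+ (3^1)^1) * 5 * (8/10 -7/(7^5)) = -1237345953/76832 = -16104.57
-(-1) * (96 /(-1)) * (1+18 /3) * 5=-3360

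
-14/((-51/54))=252/17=14.82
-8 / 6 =-4 / 3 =-1.33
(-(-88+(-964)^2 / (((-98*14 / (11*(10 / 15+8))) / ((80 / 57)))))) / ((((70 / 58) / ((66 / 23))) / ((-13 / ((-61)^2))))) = -44130172639696 / 58563163155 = -753.55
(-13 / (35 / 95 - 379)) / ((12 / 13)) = 3211 / 86328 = 0.04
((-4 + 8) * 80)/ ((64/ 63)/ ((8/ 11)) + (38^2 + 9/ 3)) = 20160/ 91249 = 0.22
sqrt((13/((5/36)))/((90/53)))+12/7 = 12/7+sqrt(1378)/5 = 9.14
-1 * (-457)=457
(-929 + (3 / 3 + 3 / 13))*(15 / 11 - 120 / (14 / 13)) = 14602425 / 143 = 102114.86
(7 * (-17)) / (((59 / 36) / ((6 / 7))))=-3672 / 59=-62.24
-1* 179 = -179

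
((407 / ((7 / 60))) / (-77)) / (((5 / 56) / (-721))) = 365856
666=666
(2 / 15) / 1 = 2 / 15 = 0.13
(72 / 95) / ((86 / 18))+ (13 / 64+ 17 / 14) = 2884279 / 1830080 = 1.58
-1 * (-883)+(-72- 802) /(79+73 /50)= 3508609 /4023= 872.14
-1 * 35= -35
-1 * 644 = -644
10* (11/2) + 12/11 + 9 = 716/11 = 65.09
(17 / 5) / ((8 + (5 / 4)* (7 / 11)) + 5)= 748 / 3035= 0.25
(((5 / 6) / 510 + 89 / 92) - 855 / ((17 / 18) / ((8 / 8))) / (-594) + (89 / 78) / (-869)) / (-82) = -198116873 / 6519679452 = -0.03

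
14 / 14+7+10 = 18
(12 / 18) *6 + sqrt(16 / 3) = 4 *sqrt(3) / 3 + 4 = 6.31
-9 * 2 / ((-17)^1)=18 / 17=1.06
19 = 19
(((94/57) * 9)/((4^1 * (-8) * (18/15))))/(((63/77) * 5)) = -517/5472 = -0.09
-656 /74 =-328 /37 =-8.86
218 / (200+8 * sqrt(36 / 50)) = 68125 / 62428 - 1635 * sqrt(2) / 62428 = 1.05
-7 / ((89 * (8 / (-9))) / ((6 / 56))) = 0.01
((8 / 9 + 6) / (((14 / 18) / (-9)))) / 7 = -558 / 49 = -11.39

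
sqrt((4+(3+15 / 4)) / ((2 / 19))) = sqrt(1634) / 4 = 10.11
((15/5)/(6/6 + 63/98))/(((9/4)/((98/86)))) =2744/2967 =0.92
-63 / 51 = -21 / 17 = -1.24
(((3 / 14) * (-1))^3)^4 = 531441 / 56693912375296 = 0.00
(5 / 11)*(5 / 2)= 25 / 22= 1.14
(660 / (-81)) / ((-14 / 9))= 110 / 21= 5.24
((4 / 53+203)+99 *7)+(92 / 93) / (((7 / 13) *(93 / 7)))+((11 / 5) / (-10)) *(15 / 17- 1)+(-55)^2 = 763930906292 / 194818725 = 3921.24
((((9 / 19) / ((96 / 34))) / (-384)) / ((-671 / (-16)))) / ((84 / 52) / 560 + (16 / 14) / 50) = -38675 / 95566504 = -0.00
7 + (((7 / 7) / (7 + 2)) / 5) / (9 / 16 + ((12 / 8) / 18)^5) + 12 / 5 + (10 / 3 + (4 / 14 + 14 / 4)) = 486713677 / 29393490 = 16.56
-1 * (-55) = 55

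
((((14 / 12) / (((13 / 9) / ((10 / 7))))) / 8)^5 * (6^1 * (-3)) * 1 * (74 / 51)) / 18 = -9365625 / 103415496704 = -0.00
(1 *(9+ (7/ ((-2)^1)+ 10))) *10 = 155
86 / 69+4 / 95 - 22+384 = 2381356 / 6555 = 363.29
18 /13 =1.38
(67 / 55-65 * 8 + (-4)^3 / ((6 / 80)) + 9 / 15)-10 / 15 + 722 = -7152 / 11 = -650.18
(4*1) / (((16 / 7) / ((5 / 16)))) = 35 / 64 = 0.55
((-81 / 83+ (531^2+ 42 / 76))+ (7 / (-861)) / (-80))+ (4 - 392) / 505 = 441911570217589 / 1567285680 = 281959.81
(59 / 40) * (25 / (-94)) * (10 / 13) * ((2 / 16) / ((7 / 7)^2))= -1475 / 39104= -0.04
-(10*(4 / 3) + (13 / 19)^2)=-14947 / 1083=-13.80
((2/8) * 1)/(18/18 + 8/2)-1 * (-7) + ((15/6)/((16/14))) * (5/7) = 689/80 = 8.61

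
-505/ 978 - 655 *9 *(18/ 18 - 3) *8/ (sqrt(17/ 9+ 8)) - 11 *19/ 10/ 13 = -67513/ 31785+ 282960 *sqrt(89)/ 89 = 29991.58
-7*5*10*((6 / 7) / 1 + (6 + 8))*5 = -26000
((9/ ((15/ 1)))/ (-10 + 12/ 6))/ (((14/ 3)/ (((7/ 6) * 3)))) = -9/ 160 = -0.06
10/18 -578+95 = -4342/9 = -482.44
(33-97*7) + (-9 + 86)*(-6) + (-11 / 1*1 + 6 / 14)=-7830 / 7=-1118.57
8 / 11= 0.73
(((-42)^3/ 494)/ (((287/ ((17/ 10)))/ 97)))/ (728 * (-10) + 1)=4363254/ 368572165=0.01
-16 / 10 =-8 / 5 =-1.60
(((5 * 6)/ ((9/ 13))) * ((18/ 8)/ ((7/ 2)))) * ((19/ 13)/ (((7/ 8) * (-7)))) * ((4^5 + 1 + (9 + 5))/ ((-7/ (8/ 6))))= 3158560/ 2401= 1315.52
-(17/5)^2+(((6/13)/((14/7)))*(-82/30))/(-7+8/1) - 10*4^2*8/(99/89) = -37416238/32175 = -1162.90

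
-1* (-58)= 58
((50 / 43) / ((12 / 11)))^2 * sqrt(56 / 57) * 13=983125 * sqrt(798) / 1897074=14.64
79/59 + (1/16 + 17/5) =22663/4720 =4.80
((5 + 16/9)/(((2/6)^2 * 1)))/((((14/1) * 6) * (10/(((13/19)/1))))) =793/15960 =0.05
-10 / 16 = -5 / 8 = -0.62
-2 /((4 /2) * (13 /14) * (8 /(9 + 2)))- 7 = -441 /52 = -8.48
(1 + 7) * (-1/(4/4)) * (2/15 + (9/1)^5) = -7085896/15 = -472393.07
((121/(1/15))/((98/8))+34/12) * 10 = 1509.97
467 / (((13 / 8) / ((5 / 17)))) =18680 / 221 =84.52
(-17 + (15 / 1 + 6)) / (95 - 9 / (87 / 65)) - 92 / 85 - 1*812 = -8845843 / 10880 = -813.04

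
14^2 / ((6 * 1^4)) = 98 / 3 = 32.67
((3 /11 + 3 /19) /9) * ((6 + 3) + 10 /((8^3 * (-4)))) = 46055 /107008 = 0.43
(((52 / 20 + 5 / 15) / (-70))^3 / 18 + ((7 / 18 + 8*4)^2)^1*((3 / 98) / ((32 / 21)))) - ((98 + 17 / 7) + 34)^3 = -809899941470441069 / 333396000000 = -2429243.13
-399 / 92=-4.34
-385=-385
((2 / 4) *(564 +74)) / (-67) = -319 / 67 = -4.76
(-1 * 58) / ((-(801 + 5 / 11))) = 11 / 152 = 0.07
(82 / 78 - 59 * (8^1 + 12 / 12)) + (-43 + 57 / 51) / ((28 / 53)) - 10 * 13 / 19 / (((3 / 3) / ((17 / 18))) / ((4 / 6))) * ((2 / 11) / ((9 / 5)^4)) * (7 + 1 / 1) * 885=-21716948815246 / 19091899827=-1137.50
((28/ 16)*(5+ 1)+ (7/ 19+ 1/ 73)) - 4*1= 19091/ 2774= 6.88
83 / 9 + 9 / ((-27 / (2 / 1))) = 77 / 9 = 8.56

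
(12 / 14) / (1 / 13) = 78 / 7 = 11.14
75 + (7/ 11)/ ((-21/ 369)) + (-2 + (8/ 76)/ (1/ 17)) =13294/ 209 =63.61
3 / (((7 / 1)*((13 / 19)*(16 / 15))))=855 / 1456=0.59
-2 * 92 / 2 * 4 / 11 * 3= -1104 / 11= -100.36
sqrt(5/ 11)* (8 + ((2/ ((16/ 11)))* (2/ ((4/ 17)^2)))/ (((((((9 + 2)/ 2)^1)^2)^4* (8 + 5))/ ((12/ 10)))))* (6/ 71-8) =-5694934751072* sqrt(55)/ 989266235815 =-42.69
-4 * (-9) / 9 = 4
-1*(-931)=931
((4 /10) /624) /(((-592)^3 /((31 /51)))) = -31 /16506686177280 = -0.00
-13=-13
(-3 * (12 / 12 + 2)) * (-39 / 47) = 351 / 47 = 7.47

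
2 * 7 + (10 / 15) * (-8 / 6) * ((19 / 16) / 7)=1745 / 126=13.85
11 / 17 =0.65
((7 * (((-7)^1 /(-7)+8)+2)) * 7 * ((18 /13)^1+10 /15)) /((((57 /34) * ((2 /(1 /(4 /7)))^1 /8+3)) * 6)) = 233240 /6669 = 34.97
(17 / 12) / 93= 0.02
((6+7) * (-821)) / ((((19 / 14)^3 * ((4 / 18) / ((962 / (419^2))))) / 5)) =-633910881240 / 1204172899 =-526.43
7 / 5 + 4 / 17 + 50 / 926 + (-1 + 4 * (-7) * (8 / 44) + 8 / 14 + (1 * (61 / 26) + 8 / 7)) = -26881111 / 78788710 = -0.34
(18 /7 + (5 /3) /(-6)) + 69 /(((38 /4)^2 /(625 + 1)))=21874105 /45486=480.90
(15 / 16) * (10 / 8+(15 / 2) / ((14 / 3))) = 75 / 28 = 2.68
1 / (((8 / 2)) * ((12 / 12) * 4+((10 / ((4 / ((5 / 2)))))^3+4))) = 16 / 16137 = 0.00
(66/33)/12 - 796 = -4775/6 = -795.83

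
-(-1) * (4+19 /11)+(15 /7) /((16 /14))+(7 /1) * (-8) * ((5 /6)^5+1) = -1516187 /21384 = -70.90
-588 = -588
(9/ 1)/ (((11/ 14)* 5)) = 126/ 55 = 2.29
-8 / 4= -2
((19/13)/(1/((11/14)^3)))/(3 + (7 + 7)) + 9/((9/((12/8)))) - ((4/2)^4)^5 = -635880717299/606424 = -1048574.46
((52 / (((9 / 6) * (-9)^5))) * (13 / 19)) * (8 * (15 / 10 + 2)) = -0.01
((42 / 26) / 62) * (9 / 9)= 21 / 806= 0.03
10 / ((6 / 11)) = 55 / 3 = 18.33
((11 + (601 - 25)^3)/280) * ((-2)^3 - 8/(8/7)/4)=-7453016493/1120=-6654479.01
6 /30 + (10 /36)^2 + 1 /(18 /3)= 719 /1620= 0.44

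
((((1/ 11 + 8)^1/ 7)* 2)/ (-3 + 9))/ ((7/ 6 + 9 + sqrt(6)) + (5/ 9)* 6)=534/ 18095-356* sqrt(6)/ 162855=0.02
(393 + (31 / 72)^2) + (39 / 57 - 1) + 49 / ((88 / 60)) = 461854193 / 1083456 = 426.28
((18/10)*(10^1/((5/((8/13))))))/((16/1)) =9/65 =0.14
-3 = -3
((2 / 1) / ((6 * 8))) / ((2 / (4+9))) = 13 / 48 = 0.27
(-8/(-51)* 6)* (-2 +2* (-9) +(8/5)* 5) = -192/17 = -11.29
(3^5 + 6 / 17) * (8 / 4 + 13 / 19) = 12411 / 19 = 653.21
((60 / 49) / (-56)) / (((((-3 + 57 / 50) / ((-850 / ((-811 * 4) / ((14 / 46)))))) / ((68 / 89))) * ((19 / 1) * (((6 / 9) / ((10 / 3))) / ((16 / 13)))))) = 144500000 / 622864277581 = 0.00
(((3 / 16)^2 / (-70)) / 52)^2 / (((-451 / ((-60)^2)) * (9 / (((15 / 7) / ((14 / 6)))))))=-3645 / 47972828839936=-0.00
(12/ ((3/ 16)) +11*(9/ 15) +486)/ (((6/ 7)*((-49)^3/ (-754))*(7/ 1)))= 1049191/ 1764735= 0.59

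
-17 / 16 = -1.06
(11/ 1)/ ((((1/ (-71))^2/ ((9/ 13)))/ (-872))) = -435179448/ 13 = -33475342.15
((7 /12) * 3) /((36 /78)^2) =1183 /144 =8.22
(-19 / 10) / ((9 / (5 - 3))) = -19 / 45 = -0.42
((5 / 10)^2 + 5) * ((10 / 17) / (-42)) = -5 / 68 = -0.07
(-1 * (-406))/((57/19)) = 135.33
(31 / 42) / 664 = 31 / 27888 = 0.00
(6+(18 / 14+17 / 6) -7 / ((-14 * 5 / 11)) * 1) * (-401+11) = -30628 / 7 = -4375.43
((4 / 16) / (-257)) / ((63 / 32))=-8 / 16191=-0.00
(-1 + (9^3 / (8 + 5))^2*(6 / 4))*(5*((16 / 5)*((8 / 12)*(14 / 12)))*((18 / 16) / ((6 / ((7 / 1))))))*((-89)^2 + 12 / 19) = 11755701540415 / 19266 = 610178632.85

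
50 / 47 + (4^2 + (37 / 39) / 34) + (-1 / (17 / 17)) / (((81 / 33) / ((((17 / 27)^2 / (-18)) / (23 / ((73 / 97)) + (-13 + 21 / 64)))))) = 5257270736724035 / 307582407657018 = 17.09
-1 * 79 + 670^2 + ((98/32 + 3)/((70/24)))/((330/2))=3455921797/7700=448821.01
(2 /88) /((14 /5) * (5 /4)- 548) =-1 /23958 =-0.00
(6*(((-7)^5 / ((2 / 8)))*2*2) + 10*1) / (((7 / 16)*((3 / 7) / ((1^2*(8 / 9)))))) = -206523136 / 27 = -7649005.04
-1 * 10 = -10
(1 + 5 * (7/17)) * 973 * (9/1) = 455364/17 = 26786.12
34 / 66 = 17 / 33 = 0.52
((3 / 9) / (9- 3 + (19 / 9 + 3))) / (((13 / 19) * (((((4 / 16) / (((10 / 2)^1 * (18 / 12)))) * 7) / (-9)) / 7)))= -1539 / 130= -11.84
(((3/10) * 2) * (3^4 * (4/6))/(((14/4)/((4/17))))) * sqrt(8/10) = 2592 * sqrt(5)/2975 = 1.95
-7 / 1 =-7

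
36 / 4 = 9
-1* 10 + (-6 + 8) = -8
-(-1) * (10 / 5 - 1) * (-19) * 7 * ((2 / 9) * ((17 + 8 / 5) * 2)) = -16492 / 15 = -1099.47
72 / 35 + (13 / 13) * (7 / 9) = 893 / 315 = 2.83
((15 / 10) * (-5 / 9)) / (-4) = 5 / 24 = 0.21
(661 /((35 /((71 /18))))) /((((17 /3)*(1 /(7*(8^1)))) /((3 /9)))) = 187724 /765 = 245.39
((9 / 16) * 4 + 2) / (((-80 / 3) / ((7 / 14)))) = -51 / 640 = -0.08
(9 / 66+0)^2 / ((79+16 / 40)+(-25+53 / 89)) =4005 / 11844932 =0.00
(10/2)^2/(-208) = -25/208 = -0.12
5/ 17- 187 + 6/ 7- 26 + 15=-23425/ 119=-196.85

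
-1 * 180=-180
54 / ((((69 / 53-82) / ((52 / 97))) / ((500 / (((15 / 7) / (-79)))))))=30146400 / 4559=6612.50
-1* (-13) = 13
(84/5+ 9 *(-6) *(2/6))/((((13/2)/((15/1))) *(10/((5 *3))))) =-54/13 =-4.15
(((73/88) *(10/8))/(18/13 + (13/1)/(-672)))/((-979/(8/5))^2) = 1275456/628722919385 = 0.00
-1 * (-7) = 7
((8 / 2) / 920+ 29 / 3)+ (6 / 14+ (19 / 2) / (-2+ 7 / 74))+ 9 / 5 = 104633 / 15134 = 6.91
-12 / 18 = -2 / 3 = -0.67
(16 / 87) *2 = 32 / 87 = 0.37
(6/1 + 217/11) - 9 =184/11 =16.73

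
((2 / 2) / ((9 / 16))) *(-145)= -2320 / 9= -257.78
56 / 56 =1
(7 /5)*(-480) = -672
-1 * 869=-869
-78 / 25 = -3.12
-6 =-6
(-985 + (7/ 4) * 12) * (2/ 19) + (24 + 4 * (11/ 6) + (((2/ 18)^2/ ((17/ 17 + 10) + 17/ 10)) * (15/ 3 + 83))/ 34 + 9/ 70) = -16283389471/ 232589070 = -70.01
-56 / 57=-0.98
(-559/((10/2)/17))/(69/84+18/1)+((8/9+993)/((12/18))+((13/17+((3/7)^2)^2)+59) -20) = 54269285261/37959810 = 1429.65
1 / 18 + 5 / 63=17 / 126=0.13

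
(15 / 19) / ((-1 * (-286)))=15 / 5434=0.00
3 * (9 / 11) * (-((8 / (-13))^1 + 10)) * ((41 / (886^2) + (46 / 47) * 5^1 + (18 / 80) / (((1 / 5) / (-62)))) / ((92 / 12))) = 5911565892165 / 30336759167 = 194.86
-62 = -62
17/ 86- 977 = -84005/ 86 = -976.80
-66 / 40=-33 / 20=-1.65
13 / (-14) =-13 / 14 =-0.93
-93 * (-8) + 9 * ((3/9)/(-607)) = 451605/607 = 744.00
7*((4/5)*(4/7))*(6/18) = 16/15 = 1.07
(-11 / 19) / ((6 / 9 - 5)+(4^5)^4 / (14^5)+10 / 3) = -16807 / 59348609969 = -0.00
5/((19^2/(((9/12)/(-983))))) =-15/1419452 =-0.00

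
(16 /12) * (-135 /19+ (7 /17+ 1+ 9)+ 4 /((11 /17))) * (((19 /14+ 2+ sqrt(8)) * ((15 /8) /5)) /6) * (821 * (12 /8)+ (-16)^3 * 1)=-4767539 /627- 2840236 * sqrt(2) /627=-14009.95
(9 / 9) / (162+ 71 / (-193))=193 / 31195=0.01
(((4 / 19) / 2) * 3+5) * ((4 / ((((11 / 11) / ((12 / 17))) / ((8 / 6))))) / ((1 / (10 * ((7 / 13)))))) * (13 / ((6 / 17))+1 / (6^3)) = 450047920 / 113373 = 3969.62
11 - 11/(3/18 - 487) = 32197/2921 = 11.02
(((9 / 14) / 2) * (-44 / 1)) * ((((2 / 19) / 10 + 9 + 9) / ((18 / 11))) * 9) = -1863279 / 1330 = -1400.96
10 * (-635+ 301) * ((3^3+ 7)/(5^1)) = -22712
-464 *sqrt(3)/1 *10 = -4640 *sqrt(3) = -8036.72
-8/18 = -4/9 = -0.44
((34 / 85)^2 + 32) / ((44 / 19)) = 3819 / 275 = 13.89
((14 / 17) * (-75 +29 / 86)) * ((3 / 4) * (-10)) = 674205 / 1462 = 461.15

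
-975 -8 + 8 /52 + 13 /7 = -89270 /91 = -980.99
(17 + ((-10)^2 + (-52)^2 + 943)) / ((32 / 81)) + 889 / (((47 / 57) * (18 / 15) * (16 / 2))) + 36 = 7276301 / 752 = 9675.93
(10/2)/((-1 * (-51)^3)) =0.00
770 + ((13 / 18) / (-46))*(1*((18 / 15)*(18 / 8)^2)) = 2833249 / 3680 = 769.90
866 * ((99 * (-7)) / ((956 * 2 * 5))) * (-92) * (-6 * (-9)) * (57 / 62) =10621542393 / 37045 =286720.00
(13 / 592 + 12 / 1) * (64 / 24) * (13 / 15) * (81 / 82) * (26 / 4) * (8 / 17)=10824957 / 128945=83.95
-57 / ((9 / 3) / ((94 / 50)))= -35.72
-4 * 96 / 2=-192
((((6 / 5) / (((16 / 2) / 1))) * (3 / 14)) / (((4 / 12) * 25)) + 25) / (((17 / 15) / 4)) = 525081 / 5950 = 88.25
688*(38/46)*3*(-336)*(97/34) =-639063936/391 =-1634434.62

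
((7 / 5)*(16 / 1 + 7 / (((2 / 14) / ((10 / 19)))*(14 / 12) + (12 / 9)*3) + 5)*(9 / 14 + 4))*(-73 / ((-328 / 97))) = 77048361 / 24272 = 3174.37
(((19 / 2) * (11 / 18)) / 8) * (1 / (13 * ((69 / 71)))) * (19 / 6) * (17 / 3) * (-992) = -148582907 / 145314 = -1022.50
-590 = -590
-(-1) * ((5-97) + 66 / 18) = -265 / 3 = -88.33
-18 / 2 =-9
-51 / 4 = -12.75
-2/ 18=-1/ 9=-0.11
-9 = -9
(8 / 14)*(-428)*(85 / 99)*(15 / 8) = -90950 / 231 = -393.72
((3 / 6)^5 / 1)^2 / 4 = 0.00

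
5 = 5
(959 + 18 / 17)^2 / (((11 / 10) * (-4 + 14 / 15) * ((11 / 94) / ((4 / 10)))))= -751177615620 / 804287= -933967.12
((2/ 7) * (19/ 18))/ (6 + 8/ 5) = 5/ 126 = 0.04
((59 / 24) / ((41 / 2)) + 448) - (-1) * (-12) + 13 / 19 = 4083245 / 9348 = 436.80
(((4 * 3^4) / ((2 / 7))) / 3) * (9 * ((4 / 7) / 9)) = 216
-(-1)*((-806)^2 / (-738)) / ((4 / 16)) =-3521.06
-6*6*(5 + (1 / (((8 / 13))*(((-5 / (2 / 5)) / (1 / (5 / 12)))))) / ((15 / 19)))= -103608 / 625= -165.77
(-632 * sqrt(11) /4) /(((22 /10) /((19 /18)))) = -7505 * sqrt(11) /99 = -251.43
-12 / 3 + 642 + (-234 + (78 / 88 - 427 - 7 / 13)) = -12957 / 572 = -22.65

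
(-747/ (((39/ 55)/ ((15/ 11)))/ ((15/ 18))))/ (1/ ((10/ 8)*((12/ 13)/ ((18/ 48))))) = -622500/ 169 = -3683.43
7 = 7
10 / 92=5 / 46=0.11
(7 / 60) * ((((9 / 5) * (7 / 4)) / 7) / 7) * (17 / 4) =51 / 1600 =0.03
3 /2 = 1.50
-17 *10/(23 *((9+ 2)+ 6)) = -10/23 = -0.43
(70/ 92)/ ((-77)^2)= 5/ 38962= 0.00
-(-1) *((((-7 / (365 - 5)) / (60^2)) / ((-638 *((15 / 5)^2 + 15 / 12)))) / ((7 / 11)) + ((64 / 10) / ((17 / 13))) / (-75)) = -170942051 / 2619604800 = -0.07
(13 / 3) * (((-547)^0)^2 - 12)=-47.67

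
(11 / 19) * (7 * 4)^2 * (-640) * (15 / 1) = -82790400 / 19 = -4357389.47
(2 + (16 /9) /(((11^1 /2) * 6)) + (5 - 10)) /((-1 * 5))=175 /297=0.59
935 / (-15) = -187 / 3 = -62.33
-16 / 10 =-8 / 5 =-1.60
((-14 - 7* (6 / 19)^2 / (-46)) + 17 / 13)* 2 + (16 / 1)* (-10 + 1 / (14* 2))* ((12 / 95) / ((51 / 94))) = -4012183326 / 64223705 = -62.47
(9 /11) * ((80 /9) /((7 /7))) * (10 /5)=160 /11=14.55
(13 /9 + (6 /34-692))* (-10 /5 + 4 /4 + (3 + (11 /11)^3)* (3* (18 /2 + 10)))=-23977556 /153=-156716.05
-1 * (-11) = 11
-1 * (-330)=330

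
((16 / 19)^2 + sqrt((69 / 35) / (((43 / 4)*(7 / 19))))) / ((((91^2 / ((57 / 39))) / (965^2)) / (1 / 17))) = 7077310*sqrt(281865) / 550860401 + 238393600 / 34771919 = 13.68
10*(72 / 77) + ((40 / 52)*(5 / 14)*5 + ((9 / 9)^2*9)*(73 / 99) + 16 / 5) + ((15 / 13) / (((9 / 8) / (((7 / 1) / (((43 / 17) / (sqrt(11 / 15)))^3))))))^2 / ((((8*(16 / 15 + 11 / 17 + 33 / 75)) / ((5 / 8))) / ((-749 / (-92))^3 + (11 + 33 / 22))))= 58349058216210437240871893 / 2638417004107683583424640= 22.12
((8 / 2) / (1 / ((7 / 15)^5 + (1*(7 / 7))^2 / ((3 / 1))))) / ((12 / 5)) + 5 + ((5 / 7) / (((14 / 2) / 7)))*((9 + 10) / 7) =168139168 / 22325625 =7.53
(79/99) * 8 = 632/99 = 6.38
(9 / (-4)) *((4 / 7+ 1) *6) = -297 / 14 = -21.21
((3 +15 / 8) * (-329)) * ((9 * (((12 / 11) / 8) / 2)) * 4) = -346437 / 88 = -3936.78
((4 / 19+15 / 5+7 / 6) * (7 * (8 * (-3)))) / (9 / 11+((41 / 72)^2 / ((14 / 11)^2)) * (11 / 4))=-624643633152 / 1162606675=-537.28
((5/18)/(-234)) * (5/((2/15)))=-125/2808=-0.04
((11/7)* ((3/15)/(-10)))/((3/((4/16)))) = -11/4200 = -0.00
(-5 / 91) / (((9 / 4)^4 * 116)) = -320 / 17314479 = -0.00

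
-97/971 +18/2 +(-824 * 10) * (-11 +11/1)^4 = 8642/971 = 8.90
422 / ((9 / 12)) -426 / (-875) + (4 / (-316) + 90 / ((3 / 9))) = 172772587 / 207375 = 833.14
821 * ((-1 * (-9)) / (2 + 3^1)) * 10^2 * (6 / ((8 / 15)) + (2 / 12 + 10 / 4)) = 2056605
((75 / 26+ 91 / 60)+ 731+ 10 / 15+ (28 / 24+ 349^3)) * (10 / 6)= 70848810.39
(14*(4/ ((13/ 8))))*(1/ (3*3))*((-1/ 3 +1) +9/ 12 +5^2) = 35504/ 351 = 101.15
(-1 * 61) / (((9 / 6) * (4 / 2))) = -61 / 3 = -20.33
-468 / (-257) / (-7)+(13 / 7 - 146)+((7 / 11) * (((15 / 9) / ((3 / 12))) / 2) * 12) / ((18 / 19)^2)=-186004141 / 1602909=-116.04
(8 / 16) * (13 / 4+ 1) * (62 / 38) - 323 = -48569 / 152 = -319.53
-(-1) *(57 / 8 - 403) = -3167 / 8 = -395.88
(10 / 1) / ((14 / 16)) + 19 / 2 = 293 / 14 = 20.93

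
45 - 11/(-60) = 2711/60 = 45.18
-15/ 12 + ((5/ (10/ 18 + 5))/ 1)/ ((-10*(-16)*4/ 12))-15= -25973/ 1600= -16.23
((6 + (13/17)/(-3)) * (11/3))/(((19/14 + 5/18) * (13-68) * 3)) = -2051/26265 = -0.08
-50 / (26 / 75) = -1875 / 13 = -144.23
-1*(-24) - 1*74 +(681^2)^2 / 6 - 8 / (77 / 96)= 5520239462203 / 154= 35845710793.53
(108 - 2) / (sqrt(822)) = 53 * sqrt(822) / 411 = 3.70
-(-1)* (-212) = -212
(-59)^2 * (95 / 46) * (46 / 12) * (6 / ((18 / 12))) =330695 / 3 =110231.67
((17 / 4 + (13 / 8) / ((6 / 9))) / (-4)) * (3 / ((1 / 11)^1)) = -3531 / 64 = -55.17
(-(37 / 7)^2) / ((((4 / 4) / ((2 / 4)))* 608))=-1369 / 59584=-0.02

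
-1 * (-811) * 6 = 4866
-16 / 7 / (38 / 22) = -176 / 133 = -1.32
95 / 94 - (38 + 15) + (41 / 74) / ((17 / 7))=-1530217 / 29563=-51.76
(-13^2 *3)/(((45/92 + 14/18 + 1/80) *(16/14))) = -7346430/21187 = -346.74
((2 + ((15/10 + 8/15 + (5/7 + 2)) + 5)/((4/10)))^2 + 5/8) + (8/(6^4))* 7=44198459/63504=695.99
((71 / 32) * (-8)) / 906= -71 / 3624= -0.02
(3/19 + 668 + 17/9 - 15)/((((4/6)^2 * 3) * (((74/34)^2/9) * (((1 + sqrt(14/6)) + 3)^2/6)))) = 48072059145/87448982 - 3496149756 * sqrt(21)/43724491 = 183.30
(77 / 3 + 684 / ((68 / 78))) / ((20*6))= 41323 / 6120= 6.75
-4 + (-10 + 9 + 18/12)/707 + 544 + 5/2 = 383548/707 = 542.50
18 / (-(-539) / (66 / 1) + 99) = 108 / 643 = 0.17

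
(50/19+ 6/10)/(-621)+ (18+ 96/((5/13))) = 3157351/11799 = 267.59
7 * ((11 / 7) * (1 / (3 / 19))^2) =3971 / 9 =441.22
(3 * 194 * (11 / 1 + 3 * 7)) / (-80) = -1164 / 5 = -232.80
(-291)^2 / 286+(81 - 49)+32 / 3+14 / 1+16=316391 / 858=368.75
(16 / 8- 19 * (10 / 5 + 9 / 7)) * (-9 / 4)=3807 / 28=135.96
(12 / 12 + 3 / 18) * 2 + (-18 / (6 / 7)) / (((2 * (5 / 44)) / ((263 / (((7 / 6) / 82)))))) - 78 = -25621543 / 15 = -1708102.87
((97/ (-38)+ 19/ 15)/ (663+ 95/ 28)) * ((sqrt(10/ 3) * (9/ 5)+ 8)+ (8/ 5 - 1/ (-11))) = -5469646/ 292479825 - 10262 * sqrt(30)/ 8863025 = -0.03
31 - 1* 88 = -57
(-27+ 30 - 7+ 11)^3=343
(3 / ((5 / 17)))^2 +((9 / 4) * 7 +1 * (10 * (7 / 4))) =13729 / 100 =137.29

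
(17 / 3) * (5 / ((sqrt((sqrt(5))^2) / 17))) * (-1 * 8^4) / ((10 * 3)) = -591872 * sqrt(5) / 45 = -29410.36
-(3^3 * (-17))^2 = -210681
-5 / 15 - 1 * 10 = -31 / 3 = -10.33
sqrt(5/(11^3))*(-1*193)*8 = -94.63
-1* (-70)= 70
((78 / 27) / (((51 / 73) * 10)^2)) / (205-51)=69277 / 180249300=0.00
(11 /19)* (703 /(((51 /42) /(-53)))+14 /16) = -45901779 /2584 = -17763.85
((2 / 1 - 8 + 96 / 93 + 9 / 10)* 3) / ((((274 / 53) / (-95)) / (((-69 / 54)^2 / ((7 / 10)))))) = 3358692415 / 6421464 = 523.04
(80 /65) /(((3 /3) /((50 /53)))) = 800 /689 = 1.16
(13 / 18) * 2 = 13 / 9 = 1.44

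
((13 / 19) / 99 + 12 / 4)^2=31990336 / 3538161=9.04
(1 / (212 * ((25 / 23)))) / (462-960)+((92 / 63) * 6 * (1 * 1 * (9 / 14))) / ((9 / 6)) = 485648473 / 129330600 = 3.76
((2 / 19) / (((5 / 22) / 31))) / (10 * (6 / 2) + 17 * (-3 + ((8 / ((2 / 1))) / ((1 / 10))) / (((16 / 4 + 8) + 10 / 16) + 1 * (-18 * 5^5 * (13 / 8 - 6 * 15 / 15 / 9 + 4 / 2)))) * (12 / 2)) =-453921809 / 8726456895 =-0.05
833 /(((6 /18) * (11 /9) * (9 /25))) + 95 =63520 /11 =5774.55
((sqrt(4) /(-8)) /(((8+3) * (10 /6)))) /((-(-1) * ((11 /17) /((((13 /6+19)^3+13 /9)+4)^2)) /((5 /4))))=-71411765606177 /30108672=-2371800.58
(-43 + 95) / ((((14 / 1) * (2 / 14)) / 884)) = 22984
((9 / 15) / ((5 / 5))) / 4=3 / 20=0.15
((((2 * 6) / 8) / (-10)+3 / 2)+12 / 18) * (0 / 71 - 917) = -110957 / 60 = -1849.28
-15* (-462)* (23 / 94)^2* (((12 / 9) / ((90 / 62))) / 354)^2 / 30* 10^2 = 156577652 / 16816999923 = 0.01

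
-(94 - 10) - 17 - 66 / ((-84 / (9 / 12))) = -5623 / 56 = -100.41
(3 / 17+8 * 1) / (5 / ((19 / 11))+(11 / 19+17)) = 2641 / 6613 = 0.40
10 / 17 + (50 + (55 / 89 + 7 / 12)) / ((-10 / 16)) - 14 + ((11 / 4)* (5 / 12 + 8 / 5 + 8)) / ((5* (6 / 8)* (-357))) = -2726726899 / 28595700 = -95.35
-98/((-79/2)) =196/79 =2.48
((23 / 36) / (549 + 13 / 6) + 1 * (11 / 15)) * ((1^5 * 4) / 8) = 72869 / 198420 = 0.37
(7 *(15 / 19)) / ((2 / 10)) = 525 / 19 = 27.63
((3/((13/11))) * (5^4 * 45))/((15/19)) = 1175625/13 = 90432.69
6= 6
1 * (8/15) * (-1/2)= -4/15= -0.27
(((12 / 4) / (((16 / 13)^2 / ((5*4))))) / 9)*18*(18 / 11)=129.63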